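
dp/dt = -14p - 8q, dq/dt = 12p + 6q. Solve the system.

Coefficient matrix A = [[-14, -8], [12, 6]].
Characteristic polynomial det(A - λI) = λ^2 + 8λ + 12 = 0.
Eigenvalues λ = -2, -6.
For λ=-2: (A-λI) row 1 is [-12, -8], so an eigenvector is (-2, 3).
For λ=-6: (A-λI) row 1 is [-8, -8], so an eigenvector is (-1, 1).
General solution: C_1e^(-2t)(-2,3) + C_2e^(-6t)(-1,1).

p(t) = -2C_1e^(-2t) - C_2e^(-6t), q(t) = 3C_1e^(-2t) + C_2e^(-6t)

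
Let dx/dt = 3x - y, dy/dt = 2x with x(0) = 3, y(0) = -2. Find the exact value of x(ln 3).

57

A = [[3,-1],[2,0]]; eigenvalues λ = 2, 1.
Eigenvectors: (-1,-1) for λ=2, (-1,-2) for λ=1.
From the initial condition, c_1 = -8, c_2 = 5.
x(ln 3) = (-8)(3^2)(-1) + (5)(3^1)(-1) = 57.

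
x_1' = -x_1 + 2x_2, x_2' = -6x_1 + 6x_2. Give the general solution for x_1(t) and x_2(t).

x_1(t) = -K_1e^(3t) + 2K_2e^(2t), x_2(t) = -2K_1e^(3t) + 3K_2e^(2t)

Coefficient matrix A = [[-1, 2], [-6, 6]].
Characteristic polynomial det(A - λI) = λ^2 - 5λ + 6 = 0.
Eigenvalues λ = 3, 2.
For λ=3: (A-λI) row 1 is [-4, 2], so an eigenvector is (-1, -2).
For λ=2: (A-λI) row 1 is [-3, 2], so an eigenvector is (2, 3).
General solution: K_1e^(3t)(-1,-2) + K_2e^(2t)(2,3).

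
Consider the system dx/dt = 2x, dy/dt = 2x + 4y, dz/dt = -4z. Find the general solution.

x(t) = -c_2e^(2t), y(t) = c_1e^(4t) + c_2e^(2t), z(t) = c_3e^(-4t)

Coefficient matrix A = [[2, 0, 0], [2, 4, 0], [0, 0, -4]].
det(A - λI) = 0 gives eigenvalues λ = 4, 2, -4.
For λ=4: eigenvector (0,1,0).
For λ=2: eigenvector (-1,1,0).
For λ=-4: eigenvector (0,0,1).
General solution: c_1e^(4t)(0,1,0) + c_2e^(2t)(-1,1,0) + c_3e^(-4t)(0,0,1).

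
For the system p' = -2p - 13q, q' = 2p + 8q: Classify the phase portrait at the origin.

unstable spiral

A = [[-2,-13],[2,8]]; det(A-λI) = λ^2 - 6λ + 10.
λ = 3 ± i: positive real part.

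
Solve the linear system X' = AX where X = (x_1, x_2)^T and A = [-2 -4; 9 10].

x_1(t) = -2K_1e^(4t) - 2K_2te^(4t) - K_2e^(4t), x_2(t) = 3K_1e^(4t) + 3K_2te^(4t) + 2K_2e^(4t)

Coefficient matrix A = [[-2, -4], [9, 10]].
Characteristic polynomial det(A - λI) = λ^2 - 8λ + 16 = 0.
Single eigenvalue λ = 4 with algebraic multiplicity 2.
Eigenvector v = (-2,3); generalized eigenvector w with (A-λI)w=v is (-1,2).
General solution: e^(4t)[K_1·v + K_2·(t·v + w)].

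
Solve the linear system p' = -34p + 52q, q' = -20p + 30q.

Coefficient matrix A = [[-34, 52], [-20, 30]].
Characteristic polynomial det(A - λI) = λ^2 + 4λ + 20 = 0.
Eigenvalues λ = -2 ± 4i (complex conjugate pair).
For λ=-2+4i: an eigenvector is (2,1) - i(-3,-2) = (2 + 3i, 1 + 2i).
A real fundamental pair from Re and Im of e^((-2+4i)t)v: X_1 = e^(-2t)(cos(4t)·(2,1) + sin(4t)·(-3,-2)), X_2 = e^(-2t)(sin(4t)·(2,1) - cos(4t)·(-3,-2)).
General solution: C_1X_1 + C_2X_2.

p(t) = -3C_1e^(-2t)sin(4t) + 2C_1e^(-2t)cos(4t) + 2C_2e^(-2t)sin(4t) + 3C_2e^(-2t)cos(4t), q(t) = -2C_1e^(-2t)sin(4t) + C_1e^(-2t)cos(4t) + C_2e^(-2t)sin(4t) + 2C_2e^(-2t)cos(4t)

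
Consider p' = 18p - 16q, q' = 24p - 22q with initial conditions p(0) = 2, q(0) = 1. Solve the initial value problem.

p(t) = 4e^(2t) - 2e^(-6t), q(t) = 4e^(2t) - 3e^(-6t)

Coefficient matrix A = [[18, -16], [24, -22]].
Characteristic polynomial det(A - λI) = λ^2 + 4λ - 12 = 0.
Eigenvalues λ = -6, 2.
For λ=-6: (A-λI) row 1 is [24, -16], so an eigenvector is (-2, -3).
For λ=2: (A-λI) row 1 is [16, -16], so an eigenvector is (-1, -1).
General solution: c_1e^(-6t)(-2,-3) + c_2e^(2t)(-1,-1).
Applying p(0)=2, q(0)=1 gives c_1=1, c_2=-4.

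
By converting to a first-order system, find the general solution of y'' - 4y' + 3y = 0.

y(t) = C_1e^(3t) + C_2e^(t)

Let x_1 = y, x_2 = y'. Then x_1' = x_2 and x_2' = -3x_1 + 4x_2.
A = [[0,1],[-3,4]]; det(A-λI) = λ^2 - 4λ + 3.
Eigenvalues λ = 3, 1 with eigenvectors (1,3), (1,1).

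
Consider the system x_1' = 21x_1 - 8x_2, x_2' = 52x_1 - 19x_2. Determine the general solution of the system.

Coefficient matrix A = [[21, -8], [52, -19]].
Characteristic polynomial det(A - λI) = λ^2 - 2λ + 17 = 0.
Eigenvalues λ = 1 ± 4i (complex conjugate pair).
For λ=1+4i: an eigenvector is (1,3) - i(-1,-2) = (1 + i, 3 + 2i).
A real fundamental pair from Re and Im of e^((1+4i)t)v: X_1 = e^(t)(cos(4t)·(1,3) + sin(4t)·(-1,-2)), X_2 = e^(t)(sin(4t)·(1,3) - cos(4t)·(-1,-2)).
General solution: C_1X_1 + C_2X_2.

x_1(t) = -C_1e^(t)sin(4t) + C_1e^(t)cos(4t) + C_2e^(t)sin(4t) + C_2e^(t)cos(4t), x_2(t) = -2C_1e^(t)sin(4t) + 3C_1e^(t)cos(4t) + 3C_2e^(t)sin(4t) + 2C_2e^(t)cos(4t)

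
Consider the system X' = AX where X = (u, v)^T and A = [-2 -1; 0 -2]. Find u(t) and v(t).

u(t) = c_1e^(-2t) + c_2te^(-2t) - c_2e^(-2t), v(t) = -c_2e^(-2t)

Coefficient matrix A = [[-2, -1], [0, -2]].
Characteristic polynomial det(A - λI) = λ^2 + 4λ + 4 = 0.
Single eigenvalue λ = -2 with algebraic multiplicity 2.
Eigenvector v = (1,0); generalized eigenvector w with (A-λI)w=v is (-1,-1).
General solution: e^(-2t)[c_1·v + c_2·(t·v + w)].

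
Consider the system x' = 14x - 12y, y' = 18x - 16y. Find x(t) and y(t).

x(t) = -2C_1e^(-4t) - C_2e^(2t), y(t) = -3C_1e^(-4t) - C_2e^(2t)

Coefficient matrix A = [[14, -12], [18, -16]].
Characteristic polynomial det(A - λI) = λ^2 + 2λ - 8 = 0.
Eigenvalues λ = -4, 2.
For λ=-4: (A-λI) row 1 is [18, -12], so an eigenvector is (-2, -3).
For λ=2: (A-λI) row 1 is [12, -12], so an eigenvector is (-1, -1).
General solution: C_1e^(-4t)(-2,-3) + C_2e^(2t)(-1,-1).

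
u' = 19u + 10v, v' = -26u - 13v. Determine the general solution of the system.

u(t) = 2C_1e^(3t)sin(2t) - C_1e^(3t)cos(2t) - C_2e^(3t)sin(2t) - 2C_2e^(3t)cos(2t), v(t) = -3C_1e^(3t)sin(2t) + 2C_1e^(3t)cos(2t) + 2C_2e^(3t)sin(2t) + 3C_2e^(3t)cos(2t)

Coefficient matrix A = [[19, 10], [-26, -13]].
Characteristic polynomial det(A - λI) = λ^2 - 6λ + 13 = 0.
Eigenvalues λ = 3 ± 2i (complex conjugate pair).
For λ=3+2i: an eigenvector is (-1,2) - i(2,-3) = (-1 - 2i, 2 + 3i).
A real fundamental pair from Re and Im of e^((3+2i)t)v: X_1 = e^(3t)(cos(2t)·(-1,2) + sin(2t)·(2,-3)), X_2 = e^(3t)(sin(2t)·(-1,2) - cos(2t)·(2,-3)).
General solution: C_1X_1 + C_2X_2.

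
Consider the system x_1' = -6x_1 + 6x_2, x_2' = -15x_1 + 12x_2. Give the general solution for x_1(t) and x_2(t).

Coefficient matrix A = [[-6, 6], [-15, 12]].
Characteristic polynomial det(A - λI) = λ^2 - 6λ + 18 = 0.
Eigenvalues λ = 3 ± 3i (complex conjugate pair).
For λ=3+3i: an eigenvector is (1,2) - i(1,1) = (1 - i, 2 - i).
A real fundamental pair from Re and Im of e^((3+3i)t)v: X_1 = e^(3t)(cos(3t)·(1,2) + sin(3t)·(1,1)), X_2 = e^(3t)(sin(3t)·(1,2) - cos(3t)·(1,1)).
General solution: C_1X_1 + C_2X_2.

x_1(t) = C_1e^(3t)sin(3t) + C_1e^(3t)cos(3t) + C_2e^(3t)sin(3t) - C_2e^(3t)cos(3t), x_2(t) = C_1e^(3t)sin(3t) + 2C_1e^(3t)cos(3t) + 2C_2e^(3t)sin(3t) - C_2e^(3t)cos(3t)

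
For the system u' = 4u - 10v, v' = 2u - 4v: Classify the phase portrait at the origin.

A = [[4,-10],[2,-4]]; det(A-λI) = λ^2 + 4.
λ = 0 ± 2i: zero real part.

center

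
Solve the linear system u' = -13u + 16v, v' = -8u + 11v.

u(t) = 2c_1e^(-5t) - c_2e^(3t), v(t) = c_1e^(-5t) - c_2e^(3t)

Coefficient matrix A = [[-13, 16], [-8, 11]].
Characteristic polynomial det(A - λI) = λ^2 + 2λ - 15 = 0.
Eigenvalues λ = -5, 3.
For λ=-5: (A-λI) row 1 is [-8, 16], so an eigenvector is (2, 1).
For λ=3: (A-λI) row 1 is [-16, 16], so an eigenvector is (-1, -1).
General solution: c_1e^(-5t)(2,1) + c_2e^(3t)(-1,-1).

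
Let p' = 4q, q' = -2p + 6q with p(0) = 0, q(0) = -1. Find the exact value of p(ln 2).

A = [[0,4],[-2,6]]; eigenvalues λ = 4, 2.
Eigenvectors: (-1,-1) for λ=4, (2,1) for λ=2.
From the initial condition, c_1 = 2, c_2 = 1.
p(ln 2) = (2)(2^4)(-1) + (1)(2^2)(2) = -24.

-24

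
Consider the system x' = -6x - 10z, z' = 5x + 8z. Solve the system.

x(t) = 3C_1e^(t)sin(t) + C_1e^(t)cos(t) + C_2e^(t)sin(t) - 3C_2e^(t)cos(t), z(t) = -2C_1e^(t)sin(t) - C_1e^(t)cos(t) - C_2e^(t)sin(t) + 2C_2e^(t)cos(t)

Coefficient matrix A = [[-6, -10], [5, 8]].
Characteristic polynomial det(A - λI) = λ^2 - 2λ + 2 = 0.
Eigenvalues λ = 1 ± i (complex conjugate pair).
For λ=1+i: an eigenvector is (1,-1) - i(3,-2) = (1 - 3i, -1 + 2i).
A real fundamental pair from Re and Im of e^((1+i)t)v: X_1 = e^(t)(cos(t)·(1,-1) + sin(t)·(3,-2)), X_2 = e^(t)(sin(t)·(1,-1) - cos(t)·(3,-2)).
General solution: C_1X_1 + C_2X_2.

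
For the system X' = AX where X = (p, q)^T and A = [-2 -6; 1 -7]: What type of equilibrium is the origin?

A = [[-2,-6],[1,-7]]; det(A-λI) = λ^2 + 9λ + 20.
λ = -5, -4: both negative.

stable node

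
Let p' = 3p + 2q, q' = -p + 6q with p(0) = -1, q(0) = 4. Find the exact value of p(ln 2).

128

A = [[3,2],[-1,6]]; eigenvalues λ = 4, 5.
Eigenvectors: (-2,-1) for λ=4, (-1,-1) for λ=5.
From the initial condition, c_1 = 5, c_2 = -9.
p(ln 2) = (5)(2^4)(-2) + (-9)(2^5)(-1) = 128.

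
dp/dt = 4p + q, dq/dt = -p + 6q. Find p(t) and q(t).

p(t) = -C_1e^(5t) - C_2te^(5t) + 2C_2e^(5t), q(t) = -C_1e^(5t) - C_2te^(5t) + C_2e^(5t)

Coefficient matrix A = [[4, 1], [-1, 6]].
Characteristic polynomial det(A - λI) = λ^2 - 10λ + 25 = 0.
Single eigenvalue λ = 5 with algebraic multiplicity 2.
Eigenvector v = (-1,-1); generalized eigenvector w with (A-λI)w=v is (2,1).
General solution: e^(5t)[C_1·v + C_2·(t·v + w)].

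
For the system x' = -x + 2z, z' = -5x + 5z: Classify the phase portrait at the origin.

unstable spiral

A = [[-1,2],[-5,5]]; det(A-λI) = λ^2 - 4λ + 5.
λ = 2 ± i: positive real part.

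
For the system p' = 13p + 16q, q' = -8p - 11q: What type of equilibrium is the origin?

saddle

A = [[13,16],[-8,-11]]; det(A-λI) = λ^2 - 2λ - 15.
λ = -3, 5: opposite signs.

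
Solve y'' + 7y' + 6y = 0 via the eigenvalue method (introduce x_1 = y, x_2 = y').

y(t) = K_1e^(-6t) + K_2e^(-t)

Let x_1 = y, x_2 = y'. Then x_1' = x_2 and x_2' = -6x_1 - 7x_2.
A = [[0,1],[-6,-7]]; det(A-λI) = λ^2 + 7λ + 6.
Eigenvalues λ = -6, -1 with eigenvectors (1,-6), (1,-1).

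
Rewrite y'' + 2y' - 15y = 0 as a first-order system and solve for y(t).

Let x_1 = y, x_2 = y'. Then x_1' = x_2 and x_2' = 15x_1 - 2x_2.
A = [[0,1],[15,-2]]; det(A-λI) = λ^2 + 2λ - 15.
Eigenvalues λ = 3, -5 with eigenvectors (1,3), (1,-5).

y(t) = C_1e^(3t) + C_2e^(-5t)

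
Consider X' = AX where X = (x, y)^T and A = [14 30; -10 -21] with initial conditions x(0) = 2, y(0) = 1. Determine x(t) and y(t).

x(t) = 14e^(-t) - 12e^(-6t), y(t) = -7e^(-t) + 8e^(-6t)

Coefficient matrix A = [[14, 30], [-10, -21]].
Characteristic polynomial det(A - λI) = λ^2 + 7λ + 6 = 0.
Eigenvalues λ = -1, -6.
For λ=-1: (A-λI) row 1 is [15, 30], so an eigenvector is (-2, 1).
For λ=-6: (A-λI) row 1 is [20, 30], so an eigenvector is (-3, 2).
General solution: c_1e^(-t)(-2,1) + c_2e^(-6t)(-3,2).
Applying x(0)=2, y(0)=1 gives c_1=-7, c_2=4.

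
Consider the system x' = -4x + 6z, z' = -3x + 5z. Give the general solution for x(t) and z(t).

Coefficient matrix A = [[-4, 6], [-3, 5]].
Characteristic polynomial det(A - λI) = λ^2 - λ - 2 = 0.
Eigenvalues λ = -1, 2.
For λ=-1: (A-λI) row 1 is [-3, 6], so an eigenvector is (2, 1).
For λ=2: (A-λI) row 1 is [-6, 6], so an eigenvector is (-1, -1).
General solution: K_1e^(-t)(2,1) + K_2e^(2t)(-1,-1).

x(t) = 2K_1e^(-t) - K_2e^(2t), z(t) = K_1e^(-t) - K_2e^(2t)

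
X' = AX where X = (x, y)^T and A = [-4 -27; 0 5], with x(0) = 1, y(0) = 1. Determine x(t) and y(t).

Coefficient matrix A = [[-4, -27], [0, 5]].
Characteristic polynomial det(A - λI) = λ^2 - λ - 20 = 0.
Eigenvalues λ = 5, -4.
For λ=5: (A-λI) row 1 is [-9, -27], so an eigenvector is (3, -1).
For λ=-4: (A-λI) row 1 is [0, -27], so an eigenvector is (1, 0).
General solution: c_1e^(5t)(3,-1) + c_2e^(-4t)(1,0).
Applying x(0)=1, y(0)=1 gives c_1=-1, c_2=4.

x(t) = -3e^(5t) + 4e^(-4t), y(t) = e^(5t)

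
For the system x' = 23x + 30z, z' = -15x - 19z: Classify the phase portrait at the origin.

A = [[23,30],[-15,-19]]; det(A-λI) = λ^2 - 4λ + 13.
λ = 2 ± 3i: positive real part.

unstable spiral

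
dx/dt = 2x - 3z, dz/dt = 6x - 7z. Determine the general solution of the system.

x(t) = -c_1e^(-4t) - c_2e^(-t), z(t) = -2c_1e^(-4t) - c_2e^(-t)

Coefficient matrix A = [[2, -3], [6, -7]].
Characteristic polynomial det(A - λI) = λ^2 + 5λ + 4 = 0.
Eigenvalues λ = -4, -1.
For λ=-4: (A-λI) row 1 is [6, -3], so an eigenvector is (-1, -2).
For λ=-1: (A-λI) row 1 is [3, -3], so an eigenvector is (-1, -1).
General solution: c_1e^(-4t)(-1,-2) + c_2e^(-t)(-1,-1).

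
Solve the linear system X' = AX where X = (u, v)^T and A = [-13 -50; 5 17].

u(t) = -3C_1e^(2t)sin(5t) + C_1e^(2t)cos(5t) + C_2e^(2t)sin(5t) + 3C_2e^(2t)cos(5t), v(t) = C_1e^(2t)sin(5t) - C_2e^(2t)cos(5t)

Coefficient matrix A = [[-13, -50], [5, 17]].
Characteristic polynomial det(A - λI) = λ^2 - 4λ + 29 = 0.
Eigenvalues λ = 2 ± 5i (complex conjugate pair).
For λ=2+5i: an eigenvector is (1,0) - i(-3,1) = (1 + 3i, 0 - i).
A real fundamental pair from Re and Im of e^((2+5i)t)v: X_1 = e^(2t)(cos(5t)·(1,0) + sin(5t)·(-3,1)), X_2 = e^(2t)(sin(5t)·(1,0) - cos(5t)·(-3,1)).
General solution: C_1X_1 + C_2X_2.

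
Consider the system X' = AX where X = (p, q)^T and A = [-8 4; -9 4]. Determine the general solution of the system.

p(t) = 2C_1e^(-2t) + 2C_2te^(-2t) + C_2e^(-2t), q(t) = 3C_1e^(-2t) + 3C_2te^(-2t) + 2C_2e^(-2t)

Coefficient matrix A = [[-8, 4], [-9, 4]].
Characteristic polynomial det(A - λI) = λ^2 + 4λ + 4 = 0.
Single eigenvalue λ = -2 with algebraic multiplicity 2.
Eigenvector v = (2,3); generalized eigenvector w with (A-λI)w=v is (1,2).
General solution: e^(-2t)[C_1·v + C_2·(t·v + w)].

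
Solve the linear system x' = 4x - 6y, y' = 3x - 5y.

Coefficient matrix A = [[4, -6], [3, -5]].
Characteristic polynomial det(A - λI) = λ^2 + λ - 2 = 0.
Eigenvalues λ = -2, 1.
For λ=-2: (A-λI) row 1 is [6, -6], so an eigenvector is (-1, -1).
For λ=1: (A-λI) row 1 is [3, -6], so an eigenvector is (-2, -1).
General solution: c_1e^(-2t)(-1,-1) + c_2e^(t)(-2,-1).

x(t) = -c_1e^(-2t) - 2c_2e^(t), y(t) = -c_1e^(-2t) - c_2e^(t)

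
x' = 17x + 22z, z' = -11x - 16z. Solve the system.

x(t) = -2c_1e^(6t) + c_2e^(-5t), z(t) = c_1e^(6t) - c_2e^(-5t)

Coefficient matrix A = [[17, 22], [-11, -16]].
Characteristic polynomial det(A - λI) = λ^2 - λ - 30 = 0.
Eigenvalues λ = 6, -5.
For λ=6: (A-λI) row 1 is [11, 22], so an eigenvector is (-2, 1).
For λ=-5: (A-λI) row 1 is [22, 22], so an eigenvector is (1, -1).
General solution: c_1e^(6t)(-2,1) + c_2e^(-5t)(1,-1).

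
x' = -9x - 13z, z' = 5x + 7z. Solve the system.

Coefficient matrix A = [[-9, -13], [5, 7]].
Characteristic polynomial det(A - λI) = λ^2 + 2λ + 2 = 0.
Eigenvalues λ = -1 ± i (complex conjugate pair).
For λ=-1+i: an eigenvector is (-2,1) - i(3,-2) = (-2 - 3i, 1 + 2i).
A real fundamental pair from Re and Im of e^((-1+i)t)v: X_1 = e^(-t)(cos(t)·(-2,1) + sin(t)·(3,-2)), X_2 = e^(-t)(sin(t)·(-2,1) - cos(t)·(3,-2)).
General solution: c_1X_1 + c_2X_2.

x(t) = 3c_1e^(-t)sin(t) - 2c_1e^(-t)cos(t) - 2c_2e^(-t)sin(t) - 3c_2e^(-t)cos(t), z(t) = -2c_1e^(-t)sin(t) + c_1e^(-t)cos(t) + c_2e^(-t)sin(t) + 2c_2e^(-t)cos(t)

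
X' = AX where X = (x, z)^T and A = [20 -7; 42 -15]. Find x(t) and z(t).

x(t) = -C_1e^(-t) - C_2e^(6t), z(t) = -3C_1e^(-t) - 2C_2e^(6t)

Coefficient matrix A = [[20, -7], [42, -15]].
Characteristic polynomial det(A - λI) = λ^2 - 5λ - 6 = 0.
Eigenvalues λ = -1, 6.
For λ=-1: (A-λI) row 1 is [21, -7], so an eigenvector is (-1, -3).
For λ=6: (A-λI) row 1 is [14, -7], so an eigenvector is (-1, -2).
General solution: C_1e^(-t)(-1,-3) + C_2e^(6t)(-1,-2).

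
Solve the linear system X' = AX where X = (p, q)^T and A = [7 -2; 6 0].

Coefficient matrix A = [[7, -2], [6, 0]].
Characteristic polynomial det(A - λI) = λ^2 - 7λ + 12 = 0.
Eigenvalues λ = 3, 4.
For λ=3: (A-λI) row 1 is [4, -2], so an eigenvector is (1, 2).
For λ=4: (A-λI) row 1 is [3, -2], so an eigenvector is (-2, -3).
General solution: C_1e^(3t)(1,2) + C_2e^(4t)(-2,-3).

p(t) = C_1e^(3t) - 2C_2e^(4t), q(t) = 2C_1e^(3t) - 3C_2e^(4t)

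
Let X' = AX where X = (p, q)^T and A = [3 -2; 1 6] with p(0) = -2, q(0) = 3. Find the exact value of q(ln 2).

112

A = [[3,-2],[1,6]]; eigenvalues λ = 5, 4.
Eigenvectors: (-1,1) for λ=5, (-2,1) for λ=4.
From the initial condition, c_1 = 4, c_2 = -1.
q(ln 2) = (4)(2^5)(1) + (-1)(2^4)(1) = 112.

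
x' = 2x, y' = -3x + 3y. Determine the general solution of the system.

Coefficient matrix A = [[2, 0], [-3, 3]].
Characteristic polynomial det(A - λI) = λ^2 - 5λ + 6 = 0.
Eigenvalues λ = 2, 3.
For λ=2: (A-λI) row 2 is [-3, 1], so an eigenvector is (1, 3).
For λ=3: (A-λI) row 1 is [-1, 0], so an eigenvector is (0, 1).
General solution: C_1e^(2t)(1,3) + C_2e^(3t)(0,1).

x(t) = C_1e^(2t), y(t) = 3C_1e^(2t) + C_2e^(3t)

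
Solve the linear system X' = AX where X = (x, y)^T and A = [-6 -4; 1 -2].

x(t) = -2C_1e^(-4t) - 2C_2te^(-4t) + C_2e^(-4t), y(t) = C_1e^(-4t) + C_2te^(-4t)

Coefficient matrix A = [[-6, -4], [1, -2]].
Characteristic polynomial det(A - λI) = λ^2 + 8λ + 16 = 0.
Single eigenvalue λ = -4 with algebraic multiplicity 2.
Eigenvector v = (-2,1); generalized eigenvector w with (A-λI)w=v is (1,0).
General solution: e^(-4t)[C_1·v + C_2·(t·v + w)].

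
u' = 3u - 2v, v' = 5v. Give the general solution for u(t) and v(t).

u(t) = C_1e^(5t) + C_2e^(3t), v(t) = -C_1e^(5t)

Coefficient matrix A = [[3, -2], [0, 5]].
Characteristic polynomial det(A - λI) = λ^2 - 8λ + 15 = 0.
Eigenvalues λ = 5, 3.
For λ=5: (A-λI) row 1 is [-2, -2], so an eigenvector is (1, -1).
For λ=3: (A-λI) row 1 is [0, -2], so an eigenvector is (1, 0).
General solution: C_1e^(5t)(1,-1) + C_2e^(3t)(1,0).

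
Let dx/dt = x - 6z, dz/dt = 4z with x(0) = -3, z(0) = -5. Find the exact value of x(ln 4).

2508

A = [[1,-6],[0,4]]; eigenvalues λ = 4, 1.
Eigenvectors: (2,-1) for λ=4, (1,0) for λ=1.
From the initial condition, c_1 = 5, c_2 = -13.
x(ln 4) = (5)(4^4)(2) + (-13)(4^1)(1) = 2508.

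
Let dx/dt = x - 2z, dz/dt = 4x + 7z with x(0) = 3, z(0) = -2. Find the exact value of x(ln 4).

-768

A = [[1,-2],[4,7]]; eigenvalues λ = 5, 3.
Eigenvectors: (1,-2) for λ=5, (-1,1) for λ=3.
From the initial condition, c_1 = -1, c_2 = -4.
x(ln 4) = (-1)(4^5)(1) + (-4)(4^3)(-1) = -768.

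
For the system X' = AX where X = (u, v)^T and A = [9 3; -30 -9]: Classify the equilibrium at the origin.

center

A = [[9,3],[-30,-9]]; det(A-λI) = λ^2 + 9.
λ = 0 ± 3i: zero real part.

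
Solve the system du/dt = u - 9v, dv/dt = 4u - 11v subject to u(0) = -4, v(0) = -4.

u(t) = 12te^(-5t) - 4e^(-5t), v(t) = 8te^(-5t) - 4e^(-5t)

Coefficient matrix A = [[1, -9], [4, -11]].
Characteristic polynomial det(A - λI) = λ^2 + 10λ + 25 = 0.
Single eigenvalue λ = -5 with algebraic multiplicity 2.
Eigenvector v = (3,2); generalized eigenvector w with (A-λI)w=v is (-1,-1).
General solution: e^(-5t)[C_1·v + C_2·(t·v + w)].
Applying u(0)=-4, v(0)=-4 gives C_1=0, C_2=4.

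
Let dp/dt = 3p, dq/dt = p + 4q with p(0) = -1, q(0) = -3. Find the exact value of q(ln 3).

-297

A = [[3,0],[1,4]]; eigenvalues λ = 3, 4.
Eigenvectors: (-1,1) for λ=3, (0,1) for λ=4.
From the initial condition, c_1 = 1, c_2 = -4.
q(ln 3) = (1)(3^3)(1) + (-4)(3^4)(1) = -297.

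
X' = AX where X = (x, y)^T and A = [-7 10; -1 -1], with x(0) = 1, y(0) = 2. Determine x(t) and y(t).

x(t) = 17e^(-4t)sin(t) + e^(-4t)cos(t), y(t) = 5e^(-4t)sin(t) + 2e^(-4t)cos(t)

Coefficient matrix A = [[-7, 10], [-1, -1]].
Characteristic polynomial det(A - λI) = λ^2 + 8λ + 17 = 0.
Eigenvalues λ = -4 ± i (complex conjugate pair).
For λ=-4+i: an eigenvector is (1,0) - i(-3,-1) = (1 + 3i, 0 + i).
A real fundamental pair from Re and Im of e^((-4+i)t)v: X_1 = e^(-4t)(cos(t)·(1,0) + sin(t)·(-3,-1)), X_2 = e^(-4t)(sin(t)·(1,0) - cos(t)·(-3,-1)).
General solution: K_1X_1 + K_2X_2.
Applying x(0)=1, y(0)=2 gives K_1=-5, K_2=2.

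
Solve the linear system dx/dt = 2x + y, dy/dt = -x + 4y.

x(t) = c_1e^(3t) + c_2te^(3t) - 2c_2e^(3t), y(t) = c_1e^(3t) + c_2te^(3t) - c_2e^(3t)

Coefficient matrix A = [[2, 1], [-1, 4]].
Characteristic polynomial det(A - λI) = λ^2 - 6λ + 9 = 0.
Single eigenvalue λ = 3 with algebraic multiplicity 2.
Eigenvector v = (1,1); generalized eigenvector w with (A-λI)w=v is (-2,-1).
General solution: e^(3t)[c_1·v + c_2·(t·v + w)].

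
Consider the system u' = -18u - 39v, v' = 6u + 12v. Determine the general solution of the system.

Coefficient matrix A = [[-18, -39], [6, 12]].
Characteristic polynomial det(A - λI) = λ^2 + 6λ + 18 = 0.
Eigenvalues λ = -3 ± 3i (complex conjugate pair).
For λ=-3+3i: an eigenvector is (-3,1) - i(2,-1) = (-3 - 2i, 1 + i).
A real fundamental pair from Re and Im of e^((-3+3i)t)v: X_1 = e^(-3t)(cos(3t)·(-3,1) + sin(3t)·(2,-1)), X_2 = e^(-3t)(sin(3t)·(-3,1) - cos(3t)·(2,-1)).
General solution: C_1X_1 + C_2X_2.

u(t) = 2C_1e^(-3t)sin(3t) - 3C_1e^(-3t)cos(3t) - 3C_2e^(-3t)sin(3t) - 2C_2e^(-3t)cos(3t), v(t) = -C_1e^(-3t)sin(3t) + C_1e^(-3t)cos(3t) + C_2e^(-3t)sin(3t) + C_2e^(-3t)cos(3t)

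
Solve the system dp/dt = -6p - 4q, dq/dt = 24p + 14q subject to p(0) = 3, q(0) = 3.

Coefficient matrix A = [[-6, -4], [24, 14]].
Characteristic polynomial det(A - λI) = λ^2 - 8λ + 12 = 0.
Eigenvalues λ = 2, 6.
For λ=2: (A-λI) row 1 is [-8, -4], so an eigenvector is (-1, 2).
For λ=6: (A-λI) row 1 is [-12, -4], so an eigenvector is (1, -3).
General solution: K_1e^(2t)(-1,2) + K_2e^(6t)(1,-3).
Applying p(0)=3, q(0)=3 gives K_1=-12, K_2=-9.

p(t) = -9e^(6t) + 12e^(2t), q(t) = 27e^(6t) - 24e^(2t)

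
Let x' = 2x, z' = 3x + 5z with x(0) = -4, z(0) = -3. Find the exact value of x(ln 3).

-36

A = [[2,0],[3,5]]; eigenvalues λ = 5, 2.
Eigenvectors: (0,1) for λ=5, (1,-1) for λ=2.
From the initial condition, c_1 = -7, c_2 = -4.
x(ln 3) = (-7)(3^5)(0) + (-4)(3^2)(1) = -36.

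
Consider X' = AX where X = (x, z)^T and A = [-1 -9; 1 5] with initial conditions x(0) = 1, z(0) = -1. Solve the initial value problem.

Coefficient matrix A = [[-1, -9], [1, 5]].
Characteristic polynomial det(A - λI) = λ^2 - 4λ + 4 = 0.
Single eigenvalue λ = 2 with algebraic multiplicity 2.
Eigenvector v = (-3,1); generalized eigenvector w with (A-λI)w=v is (-2,1).
General solution: e^(2t)[c_1·v + c_2·(t·v + w)].
Applying x(0)=1, z(0)=-1 gives c_1=1, c_2=-2.

x(t) = 6te^(2t) + e^(2t), z(t) = -2te^(2t) - e^(2t)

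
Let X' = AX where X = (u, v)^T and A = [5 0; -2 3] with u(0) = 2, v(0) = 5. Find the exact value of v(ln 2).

A = [[5,0],[-2,3]]; eigenvalues λ = 3, 5.
Eigenvectors: (0,1) for λ=3, (1,-1) for λ=5.
From the initial condition, c_1 = 7, c_2 = 2.
v(ln 2) = (7)(2^3)(1) + (2)(2^5)(-1) = -8.

-8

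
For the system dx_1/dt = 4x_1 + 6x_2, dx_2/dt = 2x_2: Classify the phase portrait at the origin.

unstable node

A = [[4,6],[0,2]]; det(A-λI) = λ^2 - 6λ + 8.
λ = 2, 4: both positive.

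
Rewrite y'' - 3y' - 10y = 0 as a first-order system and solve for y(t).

y(t) = C_1e^(5t) + C_2e^(-2t)

Let x_1 = y, x_2 = y'. Then x_1' = x_2 and x_2' = 10x_1 + 3x_2.
A = [[0,1],[10,3]]; det(A-λI) = λ^2 - 3λ - 10.
Eigenvalues λ = 5, -2 with eigenvectors (1,5), (1,-2).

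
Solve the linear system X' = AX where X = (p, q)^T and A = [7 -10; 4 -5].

Coefficient matrix A = [[7, -10], [4, -5]].
Characteristic polynomial det(A - λI) = λ^2 - 2λ + 5 = 0.
Eigenvalues λ = 1 ± 2i (complex conjugate pair).
For λ=1+2i: an eigenvector is (1,1) - i(-2,-1) = (1 + 2i, 1 + i).
A real fundamental pair from Re and Im of e^((1+2i)t)v: X_1 = e^(t)(cos(2t)·(1,1) + sin(2t)·(-2,-1)), X_2 = e^(t)(sin(2t)·(1,1) - cos(2t)·(-2,-1)).
General solution: K_1X_1 + K_2X_2.

p(t) = -2K_1e^(t)sin(2t) + K_1e^(t)cos(2t) + K_2e^(t)sin(2t) + 2K_2e^(t)cos(2t), q(t) = -K_1e^(t)sin(2t) + K_1e^(t)cos(2t) + K_2e^(t)sin(2t) + K_2e^(t)cos(2t)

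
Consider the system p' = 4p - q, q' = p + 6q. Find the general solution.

Coefficient matrix A = [[4, -1], [1, 6]].
Characteristic polynomial det(A - λI) = λ^2 - 10λ + 25 = 0.
Single eigenvalue λ = 5 with algebraic multiplicity 2.
Eigenvector v = (-1,1); generalized eigenvector w with (A-λI)w=v is (-1,2).
General solution: e^(5t)[C_1·v + C_2·(t·v + w)].

p(t) = -C_1e^(5t) - C_2te^(5t) - C_2e^(5t), q(t) = C_1e^(5t) + C_2te^(5t) + 2C_2e^(5t)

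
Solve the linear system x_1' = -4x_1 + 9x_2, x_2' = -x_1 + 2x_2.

x_1(t) = -3c_1e^(-t) - 3c_2te^(-t) + c_2e^(-t), x_2(t) = -c_1e^(-t) - c_2te^(-t)

Coefficient matrix A = [[-4, 9], [-1, 2]].
Characteristic polynomial det(A - λI) = λ^2 + 2λ + 1 = 0.
Single eigenvalue λ = -1 with algebraic multiplicity 2.
Eigenvector v = (-3,-1); generalized eigenvector w with (A-λI)w=v is (1,0).
General solution: e^(-t)[c_1·v + c_2·(t·v + w)].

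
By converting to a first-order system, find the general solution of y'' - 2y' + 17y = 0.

y(t) = K_1e^(t)cos(4t) + K_2e^(t)sin(4t)

Let x_1 = y, x_2 = y'. Then x_1' = x_2 and x_2' = -17x_1 + 2x_2.
A = [[0,1],[-17,2]]; det(A-λI) = λ^2 - 2λ + 17.
Eigenvalues λ = 1 ± 4i.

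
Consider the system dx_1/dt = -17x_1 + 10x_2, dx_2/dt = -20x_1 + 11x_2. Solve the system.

x_1(t) = -K_1e^(-3t)sin(2t) - 2K_1e^(-3t)cos(2t) - 2K_2e^(-3t)sin(2t) + K_2e^(-3t)cos(2t), x_2(t) = -K_1e^(-3t)sin(2t) - 3K_1e^(-3t)cos(2t) - 3K_2e^(-3t)sin(2t) + K_2e^(-3t)cos(2t)

Coefficient matrix A = [[-17, 10], [-20, 11]].
Characteristic polynomial det(A - λI) = λ^2 + 6λ + 13 = 0.
Eigenvalues λ = -3 ± 2i (complex conjugate pair).
For λ=-3+2i: an eigenvector is (-2,-3) - i(-1,-1) = (-2 + i, -3 + i).
A real fundamental pair from Re and Im of e^((-3+2i)t)v: X_1 = e^(-3t)(cos(2t)·(-2,-3) + sin(2t)·(-1,-1)), X_2 = e^(-3t)(sin(2t)·(-2,-3) - cos(2t)·(-1,-1)).
General solution: K_1X_1 + K_2X_2.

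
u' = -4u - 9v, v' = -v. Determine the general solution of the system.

u(t) = -3K_1e^(-t) + K_2e^(-4t), v(t) = K_1e^(-t)

Coefficient matrix A = [[-4, -9], [0, -1]].
Characteristic polynomial det(A - λI) = λ^2 + 5λ + 4 = 0.
Eigenvalues λ = -1, -4.
For λ=-1: (A-λI) row 1 is [-3, -9], so an eigenvector is (-3, 1).
For λ=-4: (A-λI) row 1 is [0, -9], so an eigenvector is (1, 0).
General solution: K_1e^(-t)(-3,1) + K_2e^(-4t)(1,0).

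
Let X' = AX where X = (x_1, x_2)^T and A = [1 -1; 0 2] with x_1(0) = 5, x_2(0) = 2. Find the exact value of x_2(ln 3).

A = [[1,-1],[0,2]]; eigenvalues λ = 1, 2.
Eigenvectors: (1,0) for λ=1, (1,-1) for λ=2.
From the initial condition, c_1 = 7, c_2 = -2.
x_2(ln 3) = (7)(3^1)(0) + (-2)(3^2)(-1) = 18.

18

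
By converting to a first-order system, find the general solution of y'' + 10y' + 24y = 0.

y(t) = K_1e^(-6t) + K_2e^(-4t)

Let x_1 = y, x_2 = y'. Then x_1' = x_2 and x_2' = -24x_1 - 10x_2.
A = [[0,1],[-24,-10]]; det(A-λI) = λ^2 + 10λ + 24.
Eigenvalues λ = -6, -4 with eigenvectors (1,-6), (1,-4).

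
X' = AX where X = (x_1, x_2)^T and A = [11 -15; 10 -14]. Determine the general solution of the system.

Coefficient matrix A = [[11, -15], [10, -14]].
Characteristic polynomial det(A - λI) = λ^2 + 3λ - 4 = 0.
Eigenvalues λ = -4, 1.
For λ=-4: (A-λI) row 1 is [15, -15], so an eigenvector is (-1, -1).
For λ=1: (A-λI) row 1 is [10, -15], so an eigenvector is (3, 2).
General solution: c_1e^(-4t)(-1,-1) + c_2e^(t)(3,2).

x_1(t) = -c_1e^(-4t) + 3c_2e^(t), x_2(t) = -c_1e^(-4t) + 2c_2e^(t)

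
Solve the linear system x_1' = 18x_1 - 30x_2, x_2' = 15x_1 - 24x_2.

Coefficient matrix A = [[18, -30], [15, -24]].
Characteristic polynomial det(A - λI) = λ^2 + 6λ + 18 = 0.
Eigenvalues λ = -3 ± 3i (complex conjugate pair).
For λ=-3+3i: an eigenvector is (3,2) - i(1,1) = (3 - i, 2 - i).
A real fundamental pair from Re and Im of e^((-3+3i)t)v: X_1 = e^(-3t)(cos(3t)·(3,2) + sin(3t)·(1,1)), X_2 = e^(-3t)(sin(3t)·(3,2) - cos(3t)·(1,1)).
General solution: C_1X_1 + C_2X_2.

x_1(t) = C_1e^(-3t)sin(3t) + 3C_1e^(-3t)cos(3t) + 3C_2e^(-3t)sin(3t) - C_2e^(-3t)cos(3t), x_2(t) = C_1e^(-3t)sin(3t) + 2C_1e^(-3t)cos(3t) + 2C_2e^(-3t)sin(3t) - C_2e^(-3t)cos(3t)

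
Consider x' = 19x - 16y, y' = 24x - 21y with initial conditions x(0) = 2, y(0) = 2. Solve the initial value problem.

Coefficient matrix A = [[19, -16], [24, -21]].
Characteristic polynomial det(A - λI) = λ^2 + 2λ - 15 = 0.
Eigenvalues λ = 3, -5.
For λ=3: (A-λI) row 1 is [16, -16], so an eigenvector is (-1, -1).
For λ=-5: (A-λI) row 1 is [24, -16], so an eigenvector is (2, 3).
General solution: c_1e^(3t)(-1,-1) + c_2e^(-5t)(2,3).
Applying x(0)=2, y(0)=2 gives c_1=-2, c_2=0.

x(t) = 2e^(3t), y(t) = 2e^(3t)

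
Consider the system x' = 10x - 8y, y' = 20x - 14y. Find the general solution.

Coefficient matrix A = [[10, -8], [20, -14]].
Characteristic polynomial det(A - λI) = λ^2 + 4λ + 20 = 0.
Eigenvalues λ = -2 ± 4i (complex conjugate pair).
For λ=-2+4i: an eigenvector is (-1,-2) - i(1,1) = (-1 - i, -2 - i).
A real fundamental pair from Re and Im of e^((-2+4i)t)v: X_1 = e^(-2t)(cos(4t)·(-1,-2) + sin(4t)·(1,1)), X_2 = e^(-2t)(sin(4t)·(-1,-2) - cos(4t)·(1,1)).
General solution: K_1X_1 + K_2X_2.

x(t) = K_1e^(-2t)sin(4t) - K_1e^(-2t)cos(4t) - K_2e^(-2t)sin(4t) - K_2e^(-2t)cos(4t), y(t) = K_1e^(-2t)sin(4t) - 2K_1e^(-2t)cos(4t) - 2K_2e^(-2t)sin(4t) - K_2e^(-2t)cos(4t)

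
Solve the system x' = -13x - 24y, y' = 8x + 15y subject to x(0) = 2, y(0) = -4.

Coefficient matrix A = [[-13, -24], [8, 15]].
Characteristic polynomial det(A - λI) = λ^2 - 2λ - 3 = 0.
Eigenvalues λ = 3, -1.
For λ=3: (A-λI) row 1 is [-16, -24], so an eigenvector is (3, -2).
For λ=-1: (A-λI) row 1 is [-12, -24], so an eigenvector is (2, -1).
General solution: C_1e^(3t)(3,-2) + C_2e^(-t)(2,-1).
Applying x(0)=2, y(0)=-4 gives C_1=6, C_2=-8.

x(t) = 18e^(3t) - 16e^(-t), y(t) = -12e^(3t) + 8e^(-t)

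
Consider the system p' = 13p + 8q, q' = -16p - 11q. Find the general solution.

Coefficient matrix A = [[13, 8], [-16, -11]].
Characteristic polynomial det(A - λI) = λ^2 - 2λ - 15 = 0.
Eigenvalues λ = -3, 5.
For λ=-3: (A-λI) row 1 is [16, 8], so an eigenvector is (1, -2).
For λ=5: (A-λI) row 1 is [8, 8], so an eigenvector is (1, -1).
General solution: K_1e^(-3t)(1,-2) + K_2e^(5t)(1,-1).

p(t) = K_1e^(-3t) + K_2e^(5t), q(t) = -2K_1e^(-3t) - K_2e^(5t)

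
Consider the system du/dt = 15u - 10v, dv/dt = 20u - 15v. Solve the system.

u(t) = K_1e^(-5t) - K_2e^(5t), v(t) = 2K_1e^(-5t) - K_2e^(5t)

Coefficient matrix A = [[15, -10], [20, -15]].
Characteristic polynomial det(A - λI) = λ^2 - 25 = 0.
Eigenvalues λ = -5, 5.
For λ=-5: (A-λI) row 1 is [20, -10], so an eigenvector is (1, 2).
For λ=5: (A-λI) row 1 is [10, -10], so an eigenvector is (-1, -1).
General solution: K_1e^(-5t)(1,2) + K_2e^(5t)(-1,-1).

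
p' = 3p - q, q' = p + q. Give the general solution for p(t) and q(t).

p(t) = C_1e^(2t) + C_2te^(2t), q(t) = C_1e^(2t) + C_2te^(2t) - C_2e^(2t)

Coefficient matrix A = [[3, -1], [1, 1]].
Characteristic polynomial det(A - λI) = λ^2 - 4λ + 4 = 0.
Single eigenvalue λ = 2 with algebraic multiplicity 2.
Eigenvector v = (1,1); generalized eigenvector w with (A-λI)w=v is (0,-1).
General solution: e^(2t)[C_1·v + C_2·(t·v + w)].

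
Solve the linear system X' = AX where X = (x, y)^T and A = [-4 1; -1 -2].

Coefficient matrix A = [[-4, 1], [-1, -2]].
Characteristic polynomial det(A - λI) = λ^2 + 6λ + 9 = 0.
Single eigenvalue λ = -3 with algebraic multiplicity 2.
Eigenvector v = (1,1); generalized eigenvector w with (A-λI)w=v is (1,2).
General solution: e^(-3t)[K_1·v + K_2·(t·v + w)].

x(t) = K_1e^(-3t) + K_2te^(-3t) + K_2e^(-3t), y(t) = K_1e^(-3t) + K_2te^(-3t) + 2K_2e^(-3t)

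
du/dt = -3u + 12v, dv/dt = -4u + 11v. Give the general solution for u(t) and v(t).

u(t) = -2C_1e^(3t) + 3C_2e^(5t), v(t) = -C_1e^(3t) + 2C_2e^(5t)

Coefficient matrix A = [[-3, 12], [-4, 11]].
Characteristic polynomial det(A - λI) = λ^2 - 8λ + 15 = 0.
Eigenvalues λ = 3, 5.
For λ=3: (A-λI) row 1 is [-6, 12], so an eigenvector is (-2, -1).
For λ=5: (A-λI) row 1 is [-8, 12], so an eigenvector is (3, 2).
General solution: C_1e^(3t)(-2,-1) + C_2e^(5t)(3,2).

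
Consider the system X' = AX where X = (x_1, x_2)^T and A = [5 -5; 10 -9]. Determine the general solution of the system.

x_1(t) = -2c_1e^(-2t)sin(t) - c_1e^(-2t)cos(t) - c_2e^(-2t)sin(t) + 2c_2e^(-2t)cos(t), x_2(t) = -3c_1e^(-2t)sin(t) - c_1e^(-2t)cos(t) - c_2e^(-2t)sin(t) + 3c_2e^(-2t)cos(t)

Coefficient matrix A = [[5, -5], [10, -9]].
Characteristic polynomial det(A - λI) = λ^2 + 4λ + 5 = 0.
Eigenvalues λ = -2 ± i (complex conjugate pair).
For λ=-2+i: an eigenvector is (-1,-1) - i(-2,-3) = (-1 + 2i, -1 + 3i).
A real fundamental pair from Re and Im of e^((-2+i)t)v: X_1 = e^(-2t)(cos(t)·(-1,-1) + sin(t)·(-2,-3)), X_2 = e^(-2t)(sin(t)·(-1,-1) - cos(t)·(-2,-3)).
General solution: c_1X_1 + c_2X_2.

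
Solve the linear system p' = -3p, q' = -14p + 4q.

Coefficient matrix A = [[-3, 0], [-14, 4]].
Characteristic polynomial det(A - λI) = λ^2 - λ - 12 = 0.
Eigenvalues λ = -3, 4.
For λ=-3: (A-λI) row 2 is [-14, 7], so an eigenvector is (-1, -2).
For λ=4: (A-λI) row 1 is [-7, 0], so an eigenvector is (0, -1).
General solution: K_1e^(-3t)(-1,-2) + K_2e^(4t)(0,-1).

p(t) = -K_1e^(-3t), q(t) = -2K_1e^(-3t) - K_2e^(4t)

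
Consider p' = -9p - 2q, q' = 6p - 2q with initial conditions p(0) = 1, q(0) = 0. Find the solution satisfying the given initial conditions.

Coefficient matrix A = [[-9, -2], [6, -2]].
Characteristic polynomial det(A - λI) = λ^2 + 11λ + 30 = 0.
Eigenvalues λ = -6, -5.
For λ=-6: (A-λI) row 1 is [-3, -2], so an eigenvector is (2, -3).
For λ=-5: (A-λI) row 1 is [-4, -2], so an eigenvector is (-1, 2).
General solution: K_1e^(-6t)(2,-3) + K_2e^(-5t)(-1,2).
Applying p(0)=1, q(0)=0 gives K_1=2, K_2=3.

p(t) = -3e^(-5t) + 4e^(-6t), q(t) = 6e^(-5t) - 6e^(-6t)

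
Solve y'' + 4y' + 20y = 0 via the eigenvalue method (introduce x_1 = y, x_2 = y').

y(t) = C_1e^(-2t)cos(4t) + C_2e^(-2t)sin(4t)

Let x_1 = y, x_2 = y'. Then x_1' = x_2 and x_2' = -20x_1 - 4x_2.
A = [[0,1],[-20,-4]]; det(A-λI) = λ^2 + 4λ + 20.
Eigenvalues λ = -2 ± 4i.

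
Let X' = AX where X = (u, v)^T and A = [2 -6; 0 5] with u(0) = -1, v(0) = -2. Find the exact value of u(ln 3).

927

A = [[2,-6],[0,5]]; eigenvalues λ = 5, 2.
Eigenvectors: (-2,1) for λ=5, (-1,0) for λ=2.
From the initial condition, c_1 = -2, c_2 = 5.
u(ln 3) = (-2)(3^5)(-2) + (5)(3^2)(-1) = 927.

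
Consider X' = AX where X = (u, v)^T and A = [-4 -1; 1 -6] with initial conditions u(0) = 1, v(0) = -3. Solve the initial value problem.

Coefficient matrix A = [[-4, -1], [1, -6]].
Characteristic polynomial det(A - λI) = λ^2 + 10λ + 25 = 0.
Single eigenvalue λ = -5 with algebraic multiplicity 2.
Eigenvector v = (1,1); generalized eigenvector w with (A-λI)w=v is (-2,-3).
General solution: e^(-5t)[K_1·v + K_2·(t·v + w)].
Applying u(0)=1, v(0)=-3 gives K_1=9, K_2=4.

u(t) = 4te^(-5t) + e^(-5t), v(t) = 4te^(-5t) - 3e^(-5t)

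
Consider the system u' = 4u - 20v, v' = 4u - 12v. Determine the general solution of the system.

Coefficient matrix A = [[4, -20], [4, -12]].
Characteristic polynomial det(A - λI) = λ^2 + 8λ + 32 = 0.
Eigenvalues λ = -4 ± 4i (complex conjugate pair).
For λ=-4+4i: an eigenvector is (-1,0) - i(-2,-1) = (-1 + 2i, 0 + i).
A real fundamental pair from Re and Im of e^((-4+4i)t)v: X_1 = e^(-4t)(cos(4t)·(-1,0) + sin(4t)·(-2,-1)), X_2 = e^(-4t)(sin(4t)·(-1,0) - cos(4t)·(-2,-1)).
General solution: c_1X_1 + c_2X_2.

u(t) = -2c_1e^(-4t)sin(4t) - c_1e^(-4t)cos(4t) - c_2e^(-4t)sin(4t) + 2c_2e^(-4t)cos(4t), v(t) = -c_1e^(-4t)sin(4t) + c_2e^(-4t)cos(4t)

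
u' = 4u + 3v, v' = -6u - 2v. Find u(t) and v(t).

Coefficient matrix A = [[4, 3], [-6, -2]].
Characteristic polynomial det(A - λI) = λ^2 - 2λ + 10 = 0.
Eigenvalues λ = 1 ± 3i (complex conjugate pair).
For λ=1+3i: an eigenvector is (1,-1) - i(0,-1) = (1, -1 + i).
A real fundamental pair from Re and Im of e^((1+3i)t)v: X_1 = e^(t)(cos(3t)·(1,-1) + sin(3t)·(0,-1)), X_2 = e^(t)(sin(3t)·(1,-1) - cos(3t)·(0,-1)).
General solution: c_1X_1 + c_2X_2.

u(t) = c_1e^(t)cos(3t) + c_2e^(t)sin(3t), v(t) = -c_1e^(t)sin(3t) - c_1e^(t)cos(3t) - c_2e^(t)sin(3t) + c_2e^(t)cos(3t)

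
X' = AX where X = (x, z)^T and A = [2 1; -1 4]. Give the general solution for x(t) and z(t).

Coefficient matrix A = [[2, 1], [-1, 4]].
Characteristic polynomial det(A - λI) = λ^2 - 6λ + 9 = 0.
Single eigenvalue λ = 3 with algebraic multiplicity 2.
Eigenvector v = (1,1); generalized eigenvector w with (A-λI)w=v is (-2,-1).
General solution: e^(3t)[K_1·v + K_2·(t·v + w)].

x(t) = K_1e^(3t) + K_2te^(3t) - 2K_2e^(3t), z(t) = K_1e^(3t) + K_2te^(3t) - K_2e^(3t)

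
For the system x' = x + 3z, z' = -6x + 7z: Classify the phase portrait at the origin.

A = [[1,3],[-6,7]]; det(A-λI) = λ^2 - 8λ + 25.
λ = 4 ± 3i: positive real part.

unstable spiral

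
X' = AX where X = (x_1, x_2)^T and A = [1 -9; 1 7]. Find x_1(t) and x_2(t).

x_1(t) = -3K_1e^(4t) - 3K_2te^(4t) + K_2e^(4t), x_2(t) = K_1e^(4t) + K_2te^(4t)

Coefficient matrix A = [[1, -9], [1, 7]].
Characteristic polynomial det(A - λI) = λ^2 - 8λ + 16 = 0.
Single eigenvalue λ = 4 with algebraic multiplicity 2.
Eigenvector v = (-3,1); generalized eigenvector w with (A-λI)w=v is (1,0).
General solution: e^(4t)[K_1·v + K_2·(t·v + w)].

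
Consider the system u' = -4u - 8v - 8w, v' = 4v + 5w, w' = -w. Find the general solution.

u(t) = c_2e^(-4t) - c_3e^(4t), v(t) = c_1e^(-t) + c_3e^(4t), w(t) = -c_1e^(-t)

Coefficient matrix A = [[-4, -8, -8], [0, 4, 5], [0, 0, -1]].
det(A - λI) = 0 gives eigenvalues λ = -1, -4, 4.
For λ=-1: eigenvector (0,1,-1).
For λ=-4: eigenvector (1,0,0).
For λ=4: eigenvector (-1,1,0).
General solution: c_1e^(-t)(0,1,-1) + c_2e^(-4t)(1,0,0) + c_3e^(4t)(-1,1,0).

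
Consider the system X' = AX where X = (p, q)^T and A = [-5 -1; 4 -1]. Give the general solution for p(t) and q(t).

Coefficient matrix A = [[-5, -1], [4, -1]].
Characteristic polynomial det(A - λI) = λ^2 + 6λ + 9 = 0.
Single eigenvalue λ = -3 with algebraic multiplicity 2.
Eigenvector v = (1,-2); generalized eigenvector w with (A-λI)w=v is (1,-3).
General solution: e^(-3t)[c_1·v + c_2·(t·v + w)].

p(t) = c_1e^(-3t) + c_2te^(-3t) + c_2e^(-3t), q(t) = -2c_1e^(-3t) - 2c_2te^(-3t) - 3c_2e^(-3t)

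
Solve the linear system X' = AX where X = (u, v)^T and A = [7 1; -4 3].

Coefficient matrix A = [[7, 1], [-4, 3]].
Characteristic polynomial det(A - λI) = λ^2 - 10λ + 25 = 0.
Single eigenvalue λ = 5 with algebraic multiplicity 2.
Eigenvector v = (1,-2); generalized eigenvector w with (A-λI)w=v is (2,-3).
General solution: e^(5t)[C_1·v + C_2·(t·v + w)].

u(t) = C_1e^(5t) + C_2te^(5t) + 2C_2e^(5t), v(t) = -2C_1e^(5t) - 2C_2te^(5t) - 3C_2e^(5t)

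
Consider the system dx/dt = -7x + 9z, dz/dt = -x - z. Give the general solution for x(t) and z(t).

x(t) = -3K_1e^(-4t) - 3K_2te^(-4t) - 2K_2e^(-4t), z(t) = -K_1e^(-4t) - K_2te^(-4t) - K_2e^(-4t)

Coefficient matrix A = [[-7, 9], [-1, -1]].
Characteristic polynomial det(A - λI) = λ^2 + 8λ + 16 = 0.
Single eigenvalue λ = -4 with algebraic multiplicity 2.
Eigenvector v = (-3,-1); generalized eigenvector w with (A-λI)w=v is (-2,-1).
General solution: e^(-4t)[K_1·v + K_2·(t·v + w)].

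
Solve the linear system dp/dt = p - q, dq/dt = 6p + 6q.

p(t) = -K_1e^(4t) - K_2e^(3t), q(t) = 3K_1e^(4t) + 2K_2e^(3t)

Coefficient matrix A = [[1, -1], [6, 6]].
Characteristic polynomial det(A - λI) = λ^2 - 7λ + 12 = 0.
Eigenvalues λ = 4, 3.
For λ=4: (A-λI) row 1 is [-3, -1], so an eigenvector is (-1, 3).
For λ=3: (A-λI) row 1 is [-2, -1], so an eigenvector is (-1, 2).
General solution: K_1e^(4t)(-1,3) + K_2e^(3t)(-1,2).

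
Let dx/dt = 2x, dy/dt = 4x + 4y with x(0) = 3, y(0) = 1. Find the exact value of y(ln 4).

1696

A = [[2,0],[4,4]]; eigenvalues λ = 4, 2.
Eigenvectors: (0,1) for λ=4, (-1,2) for λ=2.
From the initial condition, c_1 = 7, c_2 = -3.
y(ln 4) = (7)(4^4)(1) + (-3)(4^2)(2) = 1696.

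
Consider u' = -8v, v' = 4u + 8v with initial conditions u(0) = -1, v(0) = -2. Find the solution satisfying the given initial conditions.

u(t) = 5e^(4t)sin(4t) - e^(4t)cos(4t), v(t) = -3e^(4t)sin(4t) - 2e^(4t)cos(4t)

Coefficient matrix A = [[0, -8], [4, 8]].
Characteristic polynomial det(A - λI) = λ^2 - 8λ + 32 = 0.
Eigenvalues λ = 4 ± 4i (complex conjugate pair).
For λ=4+4i: an eigenvector is (1,-1) - i(1,0) = (1 - i, -1).
A real fundamental pair from Re and Im of e^((4+4i)t)v: X_1 = e^(4t)(cos(4t)·(1,-1) + sin(4t)·(1,0)), X_2 = e^(4t)(sin(4t)·(1,-1) - cos(4t)·(1,0)).
General solution: c_1X_1 + c_2X_2.
Applying u(0)=-1, v(0)=-2 gives c_1=2, c_2=3.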